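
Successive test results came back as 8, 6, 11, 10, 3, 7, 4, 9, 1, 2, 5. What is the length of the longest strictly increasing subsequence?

3

Track the smallest tail for each achievable length (strict):
8 → extends → [8]
6 → replaces 8 → [6]
11 → extends → [6, 11]
10 → replaces 11 → [6, 10]
3 → replaces 6 → [3, 10]
7 → replaces 10 → [3, 7]
4 → replaces 7 → [3, 4]
9 → extends → [3, 4, 9]
1 → replaces 3 → [1, 4, 9]
2 → replaces 4 → [1, 2, 9]
5 → replaces 9 → [1, 2, 5]
Three tails, so the longest strictly increasing subsequence has length 3 (e.g. 6, 7, 9).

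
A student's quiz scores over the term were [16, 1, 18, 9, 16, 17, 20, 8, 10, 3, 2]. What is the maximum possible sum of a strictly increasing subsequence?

Let S[i] be the best sum of a strictly increasing subsequence ending at i:
i:      1  2  3  4  5  6  7  8  9 10 11
a[i]:  16  1 18  9 16 17 20  8 10  3  2
S:     16  1 34 10 26 43 63  9 20  4  3
Maximum is 63 (e.g. 1 + 9 + 16 + 17 + 20).

63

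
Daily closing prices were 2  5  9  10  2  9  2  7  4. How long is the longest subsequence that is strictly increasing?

Track the smallest tail for each achievable length (strict):
2 → extends → [2]
5 → extends → [2, 5]
9 → extends → [2, 5, 9]
10 → extends → [2, 5, 9, 10]
2 → already a tail → [2, 5, 9, 10]
9 → already a tail → [2, 5, 9, 10]
2 → already a tail → [2, 5, 9, 10]
7 → replaces 9 → [2, 5, 7, 10]
4 → replaces 5 → [2, 4, 7, 10]
Four tails, so the longest strictly increasing subsequence has length 4 (e.g. 2, 5, 9, 10).

4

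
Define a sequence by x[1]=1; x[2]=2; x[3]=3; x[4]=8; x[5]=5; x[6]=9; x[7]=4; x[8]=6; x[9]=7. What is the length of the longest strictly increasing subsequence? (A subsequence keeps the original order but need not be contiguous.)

6

Track the smallest tail for each achievable length (strict):
1 → extends → [1]
2 → extends → [1, 2]
3 → extends → [1, 2, 3]
8 → extends → [1, 2, 3, 8]
5 → replaces 8 → [1, 2, 3, 5]
9 → extends → [1, 2, 3, 5, 9]
4 → replaces 5 → [1, 2, 3, 4, 9]
6 → replaces 9 → [1, 2, 3, 4, 6]
7 → extends → [1, 2, 3, 4, 6, 7]
Six tails, so the longest strictly increasing subsequence has length 6 (e.g. 1, 2, 3, 5, 6, 7).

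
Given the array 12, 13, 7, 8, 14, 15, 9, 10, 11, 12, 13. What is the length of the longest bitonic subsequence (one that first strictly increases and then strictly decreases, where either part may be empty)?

inc[i] = longest strictly increasing subsequence ending at i; dec[i] = longest strictly decreasing subsequence starting at i:
i:      1  2  3  4  5  6  7  8  9 10 11
a[i]:  12 13  7  8 14 15  9 10 11 12 13
inc:    1  2  1  2  3  4  3  4  5  6  7
dec:    2  2  1  1  2  2  1  1  1  1  1
Best peak at i=11 (value 13): inc=7, dec=1, length 7+1−1 = 7.

7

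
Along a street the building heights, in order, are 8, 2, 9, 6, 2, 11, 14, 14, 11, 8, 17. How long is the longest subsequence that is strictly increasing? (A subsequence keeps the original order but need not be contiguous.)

Track the smallest tail for each achievable length (strict):
8 → extends → [8]
2 → replaces 8 → [2]
9 → extends → [2, 9]
6 → replaces 9 → [2, 6]
2 → already a tail → [2, 6]
11 → extends → [2, 6, 11]
14 → extends → [2, 6, 11, 14]
14 → already a tail → [2, 6, 11, 14]
11 → already a tail → [2, 6, 11, 14]
8 → replaces 11 → [2, 6, 8, 14]
17 → extends → [2, 6, 8, 14, 17]
Five tails, so the longest strictly increasing subsequence has length 5 (e.g. 8, 9, 11, 14, 17).

5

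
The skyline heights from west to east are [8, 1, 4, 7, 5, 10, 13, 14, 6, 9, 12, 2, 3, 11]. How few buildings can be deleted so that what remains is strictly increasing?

Fewest deletions = n − (longest strictly increasing subsequence).
Patience tails:
8 → extends → [8]
1 → replaces 8 → [1]
4 → extends → [1, 4]
7 → extends → [1, 4, 7]
5 → replaces 7 → [1, 4, 5]
10 → extends → [1, 4, 5, 10]
13 → extends → [1, 4, 5, 10, 13]
14 → extends → [1, 4, 5, 10, 13, 14]
6 → replaces 10 → [1, 4, 5, 6, 13, 14]
9 → replaces 13 → [1, 4, 5, 6, 9, 14]
12 → replaces 14 → [1, 4, 5, 6, 9, 12]
2 → replaces 4 → [1, 2, 5, 6, 9, 12]
3 → replaces 5 → [1, 2, 3, 6, 9, 12]
11 → replaces 12 → [1, 2, 3, 6, 9, 11]
Longest strictly increasing subsequence has length 6, so deletions = 14 − 6 = 8.

8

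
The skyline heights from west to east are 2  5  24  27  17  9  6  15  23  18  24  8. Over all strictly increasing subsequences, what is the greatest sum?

Let S[i] be the best sum of a strictly increasing subsequence ending at i:
i:      1  2  3  4  5  6  7  8  9 10 11 12
a[i]:   2  5 24 27 17  9  6 15 23 18 24  8
S:      2  7 31 58 24 16 13 31 54 49 78 21
Maximum is 78 (e.g. 2 + 5 + 9 + 15 + 23 + 24).

78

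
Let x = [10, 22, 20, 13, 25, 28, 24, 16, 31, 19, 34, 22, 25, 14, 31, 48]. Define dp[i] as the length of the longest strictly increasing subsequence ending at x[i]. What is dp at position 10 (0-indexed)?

dp[i] = 1 + max{dp[j] : j<i, x[j]<x[i]} (or 1 if no such j):
i:      0  1  2  3  4  5  6  7  8  9 10 11 12 13 14 15
x[i]:  10 22 20 13 25 28 24 16 31 19 34 22 25 14 31 48
dp:     1  2  2  2  3  4  3  3  5  4  6  5  6  3  7  8
At index 10 the value is 6.

6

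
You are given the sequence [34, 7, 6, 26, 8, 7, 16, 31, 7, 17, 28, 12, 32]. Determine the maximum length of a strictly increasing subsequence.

Let dp[i] be the length of the longest such subsequence ending at index i:
i:      1  2  3  4  5  6  7  8  9 10 11 12 13
a[i]:  34  7  6 26  8  7 16 31  7 17 28 12 32
dp:     1  1  1  2  2  2  3  4  2  4  5  3  6
Maximum dp value is 6.

6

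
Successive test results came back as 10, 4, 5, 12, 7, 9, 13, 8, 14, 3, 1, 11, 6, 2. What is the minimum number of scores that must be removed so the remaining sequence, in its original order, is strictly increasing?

Fewest deletions = n − (longest strictly increasing subsequence).
Patience tails:
10 → extends → [10]
4 → replaces 10 → [4]
5 → extends → [4, 5]
12 → extends → [4, 5, 12]
7 → replaces 12 → [4, 5, 7]
9 → extends → [4, 5, 7, 9]
13 → extends → [4, 5, 7, 9, 13]
8 → replaces 9 → [4, 5, 7, 8, 13]
14 → extends → [4, 5, 7, 8, 13, 14]
3 → replaces 4 → [3, 5, 7, 8, 13, 14]
1 → replaces 3 → [1, 5, 7, 8, 13, 14]
11 → replaces 13 → [1, 5, 7, 8, 11, 14]
6 → replaces 7 → [1, 5, 6, 8, 11, 14]
2 → replaces 5 → [1, 2, 6, 8, 11, 14]
Longest strictly increasing subsequence has length 6, so deletions = 14 − 6 = 8.

8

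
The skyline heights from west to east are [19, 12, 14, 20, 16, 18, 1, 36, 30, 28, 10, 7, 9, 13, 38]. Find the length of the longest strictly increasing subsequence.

6

Let dp[i] be the length of the longest such subsequence ending at index i:
i:      1  2  3  4  5  6  7  8  9 10 11 12 13 14 15
a[i]:  19 12 14 20 16 18  1 36 30 28 10  7  9 13 38
dp:     1  1  2  3  3  4  1  5  5  5  2  2  3  4  6
Maximum dp value is 6.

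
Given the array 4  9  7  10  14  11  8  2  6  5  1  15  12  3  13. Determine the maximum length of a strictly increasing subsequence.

6

Track the smallest tail for each achievable length (strict):
4 → extends → [4]
9 → extends → [4, 9]
7 → replaces 9 → [4, 7]
10 → extends → [4, 7, 10]
14 → extends → [4, 7, 10, 14]
11 → replaces 14 → [4, 7, 10, 11]
8 → replaces 10 → [4, 7, 8, 11]
2 → replaces 4 → [2, 7, 8, 11]
6 → replaces 7 → [2, 6, 8, 11]
5 → replaces 6 → [2, 5, 8, 11]
1 → replaces 2 → [1, 5, 8, 11]
15 → extends → [1, 5, 8, 11, 15]
12 → replaces 15 → [1, 5, 8, 11, 12]
3 → replaces 5 → [1, 3, 8, 11, 12]
13 → extends → [1, 3, 8, 11, 12, 13]
Six tails, so the longest strictly increasing subsequence has length 6 (e.g. 4, 9, 10, 11, 12, 13).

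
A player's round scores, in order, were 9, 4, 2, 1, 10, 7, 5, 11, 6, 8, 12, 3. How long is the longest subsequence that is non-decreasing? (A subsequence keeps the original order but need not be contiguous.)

5

Track the smallest tail for each achievable length (allowing ties):
9 → extends → [9]
4 → replaces 9 → [4]
2 → replaces 4 → [2]
1 → replaces 2 → [1]
10 → extends → [1, 10]
7 → replaces 10 → [1, 7]
5 → replaces 7 → [1, 5]
11 → extends → [1, 5, 11]
6 → replaces 11 → [1, 5, 6]
8 → extends → [1, 5, 6, 8]
12 → extends → [1, 5, 6, 8, 12]
3 → replaces 5 → [1, 3, 6, 8, 12]
Five tails, so the longest non-decreasing subsequence has length 5 (e.g. 4, 5, 6, 8, 12).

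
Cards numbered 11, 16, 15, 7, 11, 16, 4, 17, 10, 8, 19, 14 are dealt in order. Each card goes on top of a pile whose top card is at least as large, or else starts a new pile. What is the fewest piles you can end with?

The minimum number of non-increasing subsequences covering a sequence equals the length of its longest strictly increasing subsequence.
LIS length is 5 (e.g. 11, 15, 16, 17, 19), so 5 piles are needed.

5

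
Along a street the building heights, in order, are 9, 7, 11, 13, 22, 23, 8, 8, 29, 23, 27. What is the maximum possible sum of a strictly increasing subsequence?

107

Let S[i] be the best sum of a strictly increasing subsequence ending at i:
i:       1   2   3   4   5   6   7   8   9  10  11
a[i]:    9   7  11  13  22  23   8   8  29  23  27
S:       9   7  20  33  55  78  15  15 107  78 105
Maximum is 107 (e.g. 9 + 11 + 13 + 22 + 23 + 29).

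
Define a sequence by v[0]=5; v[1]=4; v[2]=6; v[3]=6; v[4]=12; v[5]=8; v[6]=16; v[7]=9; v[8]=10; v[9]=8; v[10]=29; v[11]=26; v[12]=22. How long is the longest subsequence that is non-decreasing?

7

Let dp[i] be the length of the longest such subsequence ending at index i:
i:      0  1  2  3  4  5  6  7  8  9 10 11 12
v[i]:   5  4  6  6 12  8 16  9 10  8 29 26 22
dp:     1  1  2  3  4  4  5  5  6  5  7  7  7
Maximum dp value is 7.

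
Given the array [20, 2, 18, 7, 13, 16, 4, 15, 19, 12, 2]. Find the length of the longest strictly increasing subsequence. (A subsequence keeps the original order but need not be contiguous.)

5

Let dp[i] be the length of the longest such subsequence ending at index i:
i:      1  2  3  4  5  6  7  8  9 10 11
a[i]:  20  2 18  7 13 16  4 15 19 12  2
dp:     1  1  2  2  3  4  2  4  5  3  1
Maximum dp value is 5.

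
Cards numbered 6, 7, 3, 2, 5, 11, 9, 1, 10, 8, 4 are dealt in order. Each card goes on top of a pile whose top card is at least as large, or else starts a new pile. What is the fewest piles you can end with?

4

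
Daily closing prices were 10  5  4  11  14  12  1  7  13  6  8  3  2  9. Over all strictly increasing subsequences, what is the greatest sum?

46

Let S[i] be the best sum of a strictly increasing subsequence ending at i:
i:      1  2  3  4  5  6  7  8  9 10 11 12 13 14
a[i]:  10  5  4 11 14 12  1  7 13  6  8  3  2  9
S:     10  5  4 21 35 33  1 12 46 11 20  4  3 29
Maximum is 46 (e.g. 10 + 11 + 12 + 13).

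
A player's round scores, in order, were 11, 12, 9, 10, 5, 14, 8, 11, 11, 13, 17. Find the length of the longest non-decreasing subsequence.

Track the smallest tail for each achievable length (allowing ties):
11 → extends → [11]
12 → extends → [11, 12]
9 → replaces 11 → [9, 12]
10 → replaces 12 → [9, 10]
5 → replaces 9 → [5, 10]
14 → extends → [5, 10, 14]
8 → replaces 10 → [5, 8, 14]
11 → replaces 14 → [5, 8, 11]
11 → extends → [5, 8, 11, 11]
13 → extends → [5, 8, 11, 11, 13]
17 → extends → [5, 8, 11, 11, 13, 17]
Six tails, so the longest non-decreasing subsequence has length 6 (e.g. 9, 10, 11, 11, 13, 17).

6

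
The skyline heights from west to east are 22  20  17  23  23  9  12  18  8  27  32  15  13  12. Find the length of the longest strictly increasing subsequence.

5

Track the smallest tail for each achievable length (strict):
22 → extends → [22]
20 → replaces 22 → [20]
17 → replaces 20 → [17]
23 → extends → [17, 23]
23 → already a tail → [17, 23]
9 → replaces 17 → [9, 23]
12 → replaces 23 → [9, 12]
18 → extends → [9, 12, 18]
8 → replaces 9 → [8, 12, 18]
27 → extends → [8, 12, 18, 27]
32 → extends → [8, 12, 18, 27, 32]
15 → replaces 18 → [8, 12, 15, 27, 32]
13 → replaces 15 → [8, 12, 13, 27, 32]
12 → already a tail → [8, 12, 13, 27, 32]
Five tails, so the longest strictly increasing subsequence has length 5 (e.g. 9, 12, 18, 27, 32).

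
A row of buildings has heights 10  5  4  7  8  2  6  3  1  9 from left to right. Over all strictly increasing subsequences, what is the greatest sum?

Let S[i] be the best sum of a strictly increasing subsequence ending at i:
i:      1  2  3  4  5  6  7  8  9 10
a[i]:  10  5  4  7  8  2  6  3  1  9
S:     10  5  4 12 20  2 11  5  1 29
Maximum is 29 (e.g. 5 + 7 + 8 + 9).

29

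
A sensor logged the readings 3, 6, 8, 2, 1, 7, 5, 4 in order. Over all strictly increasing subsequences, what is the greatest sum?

17

Let S[i] be the best sum of a strictly increasing subsequence ending at i:
i:      1  2  3  4  5  6  7  8
a[i]:   3  6  8  2  1  7  5  4
S:      3  9 17  2  1 16  8  7
Maximum is 17 (e.g. 3 + 6 + 8).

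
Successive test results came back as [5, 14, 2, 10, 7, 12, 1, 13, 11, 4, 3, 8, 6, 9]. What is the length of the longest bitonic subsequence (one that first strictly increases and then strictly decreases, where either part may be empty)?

inc[i] = longest strictly increasing subsequence ending at i; dec[i] = longest strictly decreasing subsequence starting at i:
i:      1  2  3  4  5  6  7  8  9 10 11 12 13 14
a[i]:   5 14  2 10  7 12  1 13 11  4  3  8  6  9
inc:    1  2  1  2  2  3  1  4  3  2  2  3  3  4
dec:    3  5  2  4  3  4  1  4  3  2  1  2  1  1
Best peak at i=8 (value 13): inc=4, dec=4, length 4+4−1 = 7.

7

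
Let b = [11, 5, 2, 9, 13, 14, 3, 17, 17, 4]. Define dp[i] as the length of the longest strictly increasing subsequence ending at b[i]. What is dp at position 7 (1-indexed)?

2

dp[i] = 1 + max{dp[j] : j<i, b[j]<b[i]} (or 1 if no such j):
i:      1  2  3  4  5  6  7  8  9 10
b[i]:  11  5  2  9 13 14  3 17 17  4
dp:     1  1  1  2  3  4  2  5  5  3
At index 7 the value is 2.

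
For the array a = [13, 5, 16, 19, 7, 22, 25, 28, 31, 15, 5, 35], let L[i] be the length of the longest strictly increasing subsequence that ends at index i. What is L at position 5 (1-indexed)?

2

dp[i] = 1 + max{dp[j] : j<i, a[j]<a[i]} (or 1 if no such j):
i:      1  2  3  4  5  6  7  8  9 10 11 12
a[i]:  13  5 16 19  7 22 25 28 31 15  5 35
dp:     1  1  2  3  2  4  5  6  7  3  1  8
At index 5 the value is 2.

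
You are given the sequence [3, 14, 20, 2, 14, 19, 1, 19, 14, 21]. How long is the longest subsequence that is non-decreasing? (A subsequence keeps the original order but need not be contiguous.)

6

Track the smallest tail for each achievable length (allowing ties):
3 → extends → [3]
14 → extends → [3, 14]
20 → extends → [3, 14, 20]
2 → replaces 3 → [2, 14, 20]
14 → replaces 20 → [2, 14, 14]
19 → extends → [2, 14, 14, 19]
1 → replaces 2 → [1, 14, 14, 19]
19 → extends → [1, 14, 14, 19, 19]
14 → replaces 19 → [1, 14, 14, 14, 19]
21 → extends → [1, 14, 14, 14, 19, 21]
Six tails, so the longest non-decreasing subsequence has length 6 (e.g. 3, 14, 14, 19, 19, 21).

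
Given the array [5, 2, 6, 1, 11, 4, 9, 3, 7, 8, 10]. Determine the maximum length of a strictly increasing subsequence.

Track the smallest tail for each achievable length (strict):
5 → extends → [5]
2 → replaces 5 → [2]
6 → extends → [2, 6]
1 → replaces 2 → [1, 6]
11 → extends → [1, 6, 11]
4 → replaces 6 → [1, 4, 11]
9 → replaces 11 → [1, 4, 9]
3 → replaces 4 → [1, 3, 9]
7 → replaces 9 → [1, 3, 7]
8 → extends → [1, 3, 7, 8]
10 → extends → [1, 3, 7, 8, 10]
Five tails, so the longest strictly increasing subsequence has length 5 (e.g. 5, 6, 7, 8, 10).

5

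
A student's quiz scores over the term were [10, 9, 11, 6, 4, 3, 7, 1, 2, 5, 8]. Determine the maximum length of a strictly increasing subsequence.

4

Track the smallest tail for each achievable length (strict):
10 → extends → [10]
9 → replaces 10 → [9]
11 → extends → [9, 11]
6 → replaces 9 → [6, 11]
4 → replaces 6 → [4, 11]
3 → replaces 4 → [3, 11]
7 → replaces 11 → [3, 7]
1 → replaces 3 → [1, 7]
2 → replaces 7 → [1, 2]
5 → extends → [1, 2, 5]
8 → extends → [1, 2, 5, 8]
Four tails, so the longest strictly increasing subsequence has length 4 (e.g. 1, 2, 5, 8).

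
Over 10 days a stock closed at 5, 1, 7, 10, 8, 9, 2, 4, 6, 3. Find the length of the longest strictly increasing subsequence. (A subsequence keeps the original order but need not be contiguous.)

4

Track the smallest tail for each achievable length (strict):
5 → extends → [5]
1 → replaces 5 → [1]
7 → extends → [1, 7]
10 → extends → [1, 7, 10]
8 → replaces 10 → [1, 7, 8]
9 → extends → [1, 7, 8, 9]
2 → replaces 7 → [1, 2, 8, 9]
4 → replaces 8 → [1, 2, 4, 9]
6 → replaces 9 → [1, 2, 4, 6]
3 → replaces 4 → [1, 2, 3, 6]
Four tails, so the longest strictly increasing subsequence has length 4 (e.g. 5, 7, 8, 9).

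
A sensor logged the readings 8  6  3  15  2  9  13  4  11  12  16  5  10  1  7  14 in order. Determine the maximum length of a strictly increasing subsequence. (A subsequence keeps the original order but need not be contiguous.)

5

Track the smallest tail for each achievable length (strict):
8 → extends → [8]
6 → replaces 8 → [6]
3 → replaces 6 → [3]
15 → extends → [3, 15]
2 → replaces 3 → [2, 15]
9 → replaces 15 → [2, 9]
13 → extends → [2, 9, 13]
4 → replaces 9 → [2, 4, 13]
11 → replaces 13 → [2, 4, 11]
12 → extends → [2, 4, 11, 12]
16 → extends → [2, 4, 11, 12, 16]
5 → replaces 11 → [2, 4, 5, 12, 16]
10 → replaces 12 → [2, 4, 5, 10, 16]
1 → replaces 2 → [1, 4, 5, 10, 16]
7 → replaces 10 → [1, 4, 5, 7, 16]
14 → replaces 16 → [1, 4, 5, 7, 14]
Five tails, so the longest strictly increasing subsequence has length 5 (e.g. 8, 9, 11, 12, 16).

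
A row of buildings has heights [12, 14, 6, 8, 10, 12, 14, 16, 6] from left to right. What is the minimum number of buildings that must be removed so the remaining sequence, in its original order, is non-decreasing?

Fewest deletions = n − (longest non-decreasing subsequence).
Patience tails:
12 → extends → [12]
14 → extends → [12, 14]
6 → replaces 12 → [6, 14]
8 → replaces 14 → [6, 8]
10 → extends → [6, 8, 10]
12 → extends → [6, 8, 10, 12]
14 → extends → [6, 8, 10, 12, 14]
16 → extends → [6, 8, 10, 12, 14, 16]
6 → replaces 8 → [6, 6, 10, 12, 14, 16]
Longest non-decreasing subsequence has length 6, so deletions = 9 − 6 = 3.

3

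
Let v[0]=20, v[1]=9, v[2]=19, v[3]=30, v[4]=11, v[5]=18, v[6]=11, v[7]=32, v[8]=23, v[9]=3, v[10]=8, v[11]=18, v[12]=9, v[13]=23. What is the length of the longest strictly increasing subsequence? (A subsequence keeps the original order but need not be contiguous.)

4

Track the smallest tail for each achievable length (strict):
20 → extends → [20]
9 → replaces 20 → [9]
19 → extends → [9, 19]
30 → extends → [9, 19, 30]
11 → replaces 19 → [9, 11, 30]
18 → replaces 30 → [9, 11, 18]
11 → already a tail → [9, 11, 18]
32 → extends → [9, 11, 18, 32]
23 → replaces 32 → [9, 11, 18, 23]
3 → replaces 9 → [3, 11, 18, 23]
8 → replaces 11 → [3, 8, 18, 23]
18 → already a tail → [3, 8, 18, 23]
9 → replaces 18 → [3, 8, 9, 23]
23 → already a tail → [3, 8, 9, 23]
Four tails, so the longest strictly increasing subsequence has length 4 (e.g. 9, 19, 30, 32).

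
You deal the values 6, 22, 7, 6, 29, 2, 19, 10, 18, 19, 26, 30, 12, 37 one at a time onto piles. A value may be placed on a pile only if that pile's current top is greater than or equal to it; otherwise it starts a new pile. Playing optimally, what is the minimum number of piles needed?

8

The minimum number of non-increasing subsequences covering a sequence equals the length of its longest strictly increasing subsequence.
LIS length is 8 (e.g. 6, 7, 10, 18, 19, 26, 30, 37), so 8 piles are needed.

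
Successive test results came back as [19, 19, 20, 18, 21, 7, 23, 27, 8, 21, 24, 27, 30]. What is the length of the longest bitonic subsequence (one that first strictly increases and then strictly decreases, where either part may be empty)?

7

inc[i] = longest strictly increasing subsequence ending at i; dec[i] = longest strictly decreasing subsequence starting at i:
i:      1  2  3  4  5  6  7  8  9 10 11 12 13
a[i]:  19 19 20 18 21  7 23 27  8 21 24 27 30
inc:    1  1  2  1  3  1  4  5  2  3  5  6  7
dec:    3  3  3  2  2  1  2  2  1  1  1  1  1
Best peak at i=13 (value 30): inc=7, dec=1, length 7+1−1 = 7.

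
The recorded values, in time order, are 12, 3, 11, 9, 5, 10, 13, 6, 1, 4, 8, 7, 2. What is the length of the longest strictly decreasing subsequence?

Negate each value so 'decreasing' becomes 'increasing', then run patience tails on the negated sequence:
-12 → extends → [-12]
-3 → extends → [-12, -3]
-11 → replaces -3 → [-12, -11]
-9 → extends → [-12, -11, -9]
-5 → extends → [-12, -11, -9, -5]
-10 → replaces -9 → [-12, -11, -10, -5]
-13 → replaces -12 → [-13, -11, -10, -5]
-6 → replaces -5 → [-13, -11, -10, -6]
-1 → extends → [-13, -11, -10, -6, -1]
-4 → replaces -1 → [-13, -11, -10, -6, -4]
-8 → replaces -6 → [-13, -11, -10, -8, -4]
-7 → replaces -4 → [-13, -11, -10, -8, -7]
-2 → extends → [-13, -11, -10, -8, -7, -2]
Six tails, so the longest strictly decreasing subsequence of the original has length 6.

6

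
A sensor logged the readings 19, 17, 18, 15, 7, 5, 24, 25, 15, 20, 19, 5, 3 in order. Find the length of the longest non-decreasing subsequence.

4

Track the smallest tail for each achievable length (allowing ties):
19 → extends → [19]
17 → replaces 19 → [17]
18 → extends → [17, 18]
15 → replaces 17 → [15, 18]
7 → replaces 15 → [7, 18]
5 → replaces 7 → [5, 18]
24 → extends → [5, 18, 24]
25 → extends → [5, 18, 24, 25]
15 → replaces 18 → [5, 15, 24, 25]
20 → replaces 24 → [5, 15, 20, 25]
19 → replaces 20 → [5, 15, 19, 25]
5 → replaces 15 → [5, 5, 19, 25]
3 → replaces 5 → [3, 5, 19, 25]
Four tails, so the longest non-decreasing subsequence has length 4 (e.g. 17, 18, 24, 25).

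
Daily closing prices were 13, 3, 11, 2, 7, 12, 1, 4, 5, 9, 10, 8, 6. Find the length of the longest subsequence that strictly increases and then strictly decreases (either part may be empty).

inc[i] = longest strictly increasing subsequence ending at i; dec[i] = longest strictly decreasing subsequence starting at i:
i:      1  2  3  4  5  6  7  8  9 10 11 12 13
a[i]:  13  3 11  2  7 12  1  4  5  9 10  8  6
inc:    1  1  2  1  2  3  1  2  3  4  5  4  4
dec:    5  3  4  2  2  4  1  1  1  3  3  2  1
Best peak at i=11 (value 10): inc=5, dec=3, length 5+3−1 = 7.

7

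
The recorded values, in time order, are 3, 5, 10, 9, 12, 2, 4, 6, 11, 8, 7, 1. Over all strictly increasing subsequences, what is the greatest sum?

30

Let S[i] be the best sum of a strictly increasing subsequence ending at i:
i:      1  2  3  4  5  6  7  8  9 10 11 12
a[i]:   3  5 10  9 12  2  4  6 11  8  7  1
S:      3  8 18 17 30  2  7 14 29 22 21  1
Maximum is 30 (e.g. 3 + 5 + 10 + 12).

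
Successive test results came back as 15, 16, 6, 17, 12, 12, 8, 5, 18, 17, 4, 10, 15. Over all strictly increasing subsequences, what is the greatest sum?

66

Let S[i] be the best sum of a strictly increasing subsequence ending at i:
i:      1  2  3  4  5  6  7  8  9 10 11 12 13
a[i]:  15 16  6 17 12 12  8  5 18 17  4 10 15
S:     15 31  6 48 18 18 14  5 66 48  4 24 39
Maximum is 66 (e.g. 15 + 16 + 17 + 18).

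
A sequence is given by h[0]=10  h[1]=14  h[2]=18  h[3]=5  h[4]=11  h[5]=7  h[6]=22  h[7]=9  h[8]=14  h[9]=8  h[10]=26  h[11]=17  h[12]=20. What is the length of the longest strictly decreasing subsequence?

4

Let dp[i] be the longest strictly decreasing subsequence ending at i:
i:      0  1  2  3  4  5  6  7  8  9 10 11 12
h[i]:  10 14 18  5 11  7 22  9 14  8 26 17 20
dp:     1  1  1  2  2  3  1  3  2  4  1  2  2
Maximum is 4.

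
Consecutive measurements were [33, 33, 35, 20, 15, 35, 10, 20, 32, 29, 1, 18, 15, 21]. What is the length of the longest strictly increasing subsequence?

3

Track the smallest tail for each achievable length (strict):
33 → extends → [33]
33 → already a tail → [33]
35 → extends → [33, 35]
20 → replaces 33 → [20, 35]
15 → replaces 20 → [15, 35]
35 → already a tail → [15, 35]
10 → replaces 15 → [10, 35]
20 → replaces 35 → [10, 20]
32 → extends → [10, 20, 32]
29 → replaces 32 → [10, 20, 29]
1 → replaces 10 → [1, 20, 29]
18 → replaces 20 → [1, 18, 29]
15 → replaces 18 → [1, 15, 29]
21 → replaces 29 → [1, 15, 21]
Three tails, so the longest strictly increasing subsequence has length 3 (e.g. 15, 20, 32).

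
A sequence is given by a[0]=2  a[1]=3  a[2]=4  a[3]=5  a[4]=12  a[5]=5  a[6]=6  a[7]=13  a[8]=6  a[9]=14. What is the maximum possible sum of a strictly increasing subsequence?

Let S[i] be the best sum of a strictly increasing subsequence ending at i:
i:      0  1  2  3  4  5  6  7  8  9
a[i]:   2  3  4  5 12  5  6 13  6 14
S:      2  5  9 14 26 14 20 39 20 53
Maximum is 53 (e.g. 2 + 3 + 4 + 5 + 12 + 13 + 14).

53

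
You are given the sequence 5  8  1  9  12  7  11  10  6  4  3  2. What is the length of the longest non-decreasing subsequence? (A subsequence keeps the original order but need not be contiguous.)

4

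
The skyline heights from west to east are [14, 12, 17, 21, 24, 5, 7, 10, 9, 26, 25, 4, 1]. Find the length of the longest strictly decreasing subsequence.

Let dp[i] be the longest strictly decreasing subsequence ending at i:
i:      1  2  3  4  5  6  7  8  9 10 11 12 13
a[i]:  14 12 17 21 24  5  7 10  9 26 25  4  1
dp:     1  2  1  1  1  3  3  3  4  1  2  5  6
Maximum is 6.

6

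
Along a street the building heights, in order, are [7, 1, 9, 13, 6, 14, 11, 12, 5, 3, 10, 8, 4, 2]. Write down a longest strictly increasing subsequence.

7, 9, 13, 14

Patience tails give the LIS length; then backtrack through the dp parents:
7 → extends → [7]
1 → replaces 7 → [1]
9 → extends → [1, 9]
13 → extends → [1, 9, 13]
6 → replaces 9 → [1, 6, 13]
14 → extends → [1, 6, 13, 14]
11 → replaces 13 → [1, 6, 11, 14]
12 → replaces 14 → [1, 6, 11, 12]
5 → replaces 6 → [1, 5, 11, 12]
3 → replaces 5 → [1, 3, 11, 12]
10 → replaces 11 → [1, 3, 10, 12]
8 → replaces 10 → [1, 3, 8, 12]
4 → replaces 8 → [1, 3, 4, 12]
2 → replaces 3 → [1, 2, 4, 12]
Length 4; one witness is 7, 9, 13, 14.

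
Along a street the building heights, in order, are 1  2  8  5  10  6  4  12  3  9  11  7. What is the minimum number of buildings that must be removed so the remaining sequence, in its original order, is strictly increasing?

Fewest deletions = n − (longest strictly increasing subsequence).
Patience tails:
1 → extends → [1]
2 → extends → [1, 2]
8 → extends → [1, 2, 8]
5 → replaces 8 → [1, 2, 5]
10 → extends → [1, 2, 5, 10]
6 → replaces 10 → [1, 2, 5, 6]
4 → replaces 5 → [1, 2, 4, 6]
12 → extends → [1, 2, 4, 6, 12]
3 → replaces 4 → [1, 2, 3, 6, 12]
9 → replaces 12 → [1, 2, 3, 6, 9]
11 → extends → [1, 2, 3, 6, 9, 11]
7 → replaces 9 → [1, 2, 3, 6, 7, 11]
Longest strictly increasing subsequence has length 6, so deletions = 12 − 6 = 6.

6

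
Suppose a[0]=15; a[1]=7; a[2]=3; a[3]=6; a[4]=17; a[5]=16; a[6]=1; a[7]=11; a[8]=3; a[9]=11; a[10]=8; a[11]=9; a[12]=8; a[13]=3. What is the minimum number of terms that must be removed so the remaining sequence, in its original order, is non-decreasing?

Fewest deletions = n − (longest non-decreasing subsequence).
i:      0  1  2  3  4  5  6  7  8  9 10 11 12 13
a[i]:  15  7  3  6 17 16  1 11  3 11  8  9  8  3
dp:     1  1  1  2  3  3  1  3  2  4  3  4  4  3
max dp = 4, so deletions = 14 − 4 = 10.

10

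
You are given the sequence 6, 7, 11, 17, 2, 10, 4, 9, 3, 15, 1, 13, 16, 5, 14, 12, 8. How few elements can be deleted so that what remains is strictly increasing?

12

Fewest deletions = n − (longest strictly increasing subsequence).
i:      1  2  3  4  5  6  7  8  9 10 11 12 13 14 15 16 17
a[i]:   6  7 11 17  2 10  4  9  3 15  1 13 16  5 14 12  8
dp:     1  2  3  4  1  3  2  3  2  4  1  4  5  3  5  4  4
max dp = 5, so deletions = 17 − 5 = 12.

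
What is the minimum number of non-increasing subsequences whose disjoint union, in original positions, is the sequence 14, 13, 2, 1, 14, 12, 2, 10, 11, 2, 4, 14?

5

The minimum number of non-increasing subsequences covering a sequence equals the length of its longest strictly increasing subsequence.
LIS length is 5 (e.g. 1, 2, 10, 11, 14), so 5 piles are needed.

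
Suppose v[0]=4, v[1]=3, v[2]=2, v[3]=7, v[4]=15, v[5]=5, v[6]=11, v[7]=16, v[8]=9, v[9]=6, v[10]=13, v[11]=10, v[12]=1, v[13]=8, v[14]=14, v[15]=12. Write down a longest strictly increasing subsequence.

Patience tails give the LIS length; then backtrack through the dp parents:
4 → extends → [4]
3 → replaces 4 → [3]
2 → replaces 3 → [2]
7 → extends → [2, 7]
15 → extends → [2, 7, 15]
5 → replaces 7 → [2, 5, 15]
11 → replaces 15 → [2, 5, 11]
16 → extends → [2, 5, 11, 16]
9 → replaces 11 → [2, 5, 9, 16]
6 → replaces 9 → [2, 5, 6, 16]
13 → replaces 16 → [2, 5, 6, 13]
10 → replaces 13 → [2, 5, 6, 10]
1 → replaces 2 → [1, 5, 6, 10]
8 → replaces 10 → [1, 5, 6, 8]
14 → extends → [1, 5, 6, 8, 14]
12 → replaces 14 → [1, 5, 6, 8, 12]
Length 5; one witness is 4, 7, 11, 13, 14.

4, 7, 11, 13, 14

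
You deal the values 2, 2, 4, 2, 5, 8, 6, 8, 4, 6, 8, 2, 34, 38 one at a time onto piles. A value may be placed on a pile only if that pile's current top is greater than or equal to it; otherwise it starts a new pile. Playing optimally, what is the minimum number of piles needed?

7

Place each on the leftmost legal pile:
2 → new pile 1 (tops now [2])
2 → pile 1 (tops now [2])
4 → new pile 2 (tops now [2, 4])
2 → pile 1 (tops now [2, 4])
5 → new pile 3 (tops now [2, 4, 5])
8 → new pile 4 (tops now [2, 4, 5, 8])
6 → pile 4 (tops now [2, 4, 5, 6])
8 → new pile 5 (tops now [2, 4, 5, 6, 8])
4 → pile 2 (tops now [2, 4, 5, 6, 8])
6 → pile 4 (tops now [2, 4, 5, 6, 8])
8 → pile 5 (tops now [2, 4, 5, 6, 8])
2 → pile 1 (tops now [2, 4, 5, 6, 8])
34 → new pile 6 (tops now [2, 4, 5, 6, 8, 34])
38 → new pile 7 (tops now [2, 4, 5, 6, 8, 34, 38])
Seven piles.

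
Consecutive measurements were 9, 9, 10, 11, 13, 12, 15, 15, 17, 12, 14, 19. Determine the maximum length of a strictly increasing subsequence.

7

Track the smallest tail for each achievable length (strict):
9 → extends → [9]
9 → already a tail → [9]
10 → extends → [9, 10]
11 → extends → [9, 10, 11]
13 → extends → [9, 10, 11, 13]
12 → replaces 13 → [9, 10, 11, 12]
15 → extends → [9, 10, 11, 12, 15]
15 → already a tail → [9, 10, 11, 12, 15]
17 → extends → [9, 10, 11, 12, 15, 17]
12 → already a tail → [9, 10, 11, 12, 15, 17]
14 → replaces 15 → [9, 10, 11, 12, 14, 17]
19 → extends → [9, 10, 11, 12, 14, 17, 19]
Seven tails, so the longest strictly increasing subsequence has length 7 (e.g. 9, 10, 11, 13, 15, 17, 19).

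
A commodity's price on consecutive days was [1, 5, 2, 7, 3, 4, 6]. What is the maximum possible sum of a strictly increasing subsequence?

16

Let S[i] be the best sum of a strictly increasing subsequence ending at i:
i:      1  2  3  4  5  6  7
a[i]:   1  5  2  7  3  4  6
S:      1  6  3 13  6 10 16
Maximum is 16 (e.g. 1 + 2 + 3 + 4 + 6).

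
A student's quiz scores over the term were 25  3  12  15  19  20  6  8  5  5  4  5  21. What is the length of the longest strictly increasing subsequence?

6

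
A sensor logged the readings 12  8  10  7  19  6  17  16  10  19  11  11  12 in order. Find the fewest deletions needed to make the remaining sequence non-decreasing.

7

Fewest deletions = n − (longest non-decreasing subsequence).
Patience tails:
12 → extends → [12]
8 → replaces 12 → [8]
10 → extends → [8, 10]
7 → replaces 8 → [7, 10]
19 → extends → [7, 10, 19]
6 → replaces 7 → [6, 10, 19]
17 → replaces 19 → [6, 10, 17]
16 → replaces 17 → [6, 10, 16]
10 → replaces 16 → [6, 10, 10]
19 → extends → [6, 10, 10, 19]
11 → replaces 19 → [6, 10, 10, 11]
11 → extends → [6, 10, 10, 11, 11]
12 → extends → [6, 10, 10, 11, 11, 12]
Longest non-decreasing subsequence has length 6, so deletions = 13 − 6 = 7.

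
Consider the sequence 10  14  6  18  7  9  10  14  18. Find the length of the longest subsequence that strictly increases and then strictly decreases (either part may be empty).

6

inc[i] = longest strictly increasing subsequence ending at i; dec[i] = longest strictly decreasing subsequence starting at i:
i:      1  2  3  4  5  6  7  8  9
a[i]:  10 14  6 18  7  9 10 14 18
inc:    1  2  1  3  2  3  4  5  6
dec:    2  2  1  2  1  1  1  1  1
Best peak at i=9 (value 18): inc=6, dec=1, length 6+1−1 = 6.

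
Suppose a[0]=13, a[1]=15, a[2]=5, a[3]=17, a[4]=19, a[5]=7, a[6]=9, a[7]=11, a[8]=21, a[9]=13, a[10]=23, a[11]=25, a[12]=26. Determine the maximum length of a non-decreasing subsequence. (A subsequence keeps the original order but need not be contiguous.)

Track the smallest tail for each achievable length (allowing ties):
13 → extends → [13]
15 → extends → [13, 15]
5 → replaces 13 → [5, 15]
17 → extends → [5, 15, 17]
19 → extends → [5, 15, 17, 19]
7 → replaces 15 → [5, 7, 17, 19]
9 → replaces 17 → [5, 7, 9, 19]
11 → replaces 19 → [5, 7, 9, 11]
21 → extends → [5, 7, 9, 11, 21]
13 → replaces 21 → [5, 7, 9, 11, 13]
23 → extends → [5, 7, 9, 11, 13, 23]
25 → extends → [5, 7, 9, 11, 13, 23, 25]
26 → extends → [5, 7, 9, 11, 13, 23, 25, 26]
Eight tails, so the longest non-decreasing subsequence has length 8 (e.g. 13, 15, 17, 19, 21, 23, 25, 26).

8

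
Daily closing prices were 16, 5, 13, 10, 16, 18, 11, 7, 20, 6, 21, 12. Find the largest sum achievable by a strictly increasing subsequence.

93

Let S[i] be the best sum of a strictly increasing subsequence ending at i:
i:      1  2  3  4  5  6  7  8  9 10 11 12
a[i]:  16  5 13 10 16 18 11  7 20  6 21 12
S:     16  5 18 15 34 52 26 12 72 11 93 38
Maximum is 93 (e.g. 5 + 13 + 16 + 18 + 20 + 21).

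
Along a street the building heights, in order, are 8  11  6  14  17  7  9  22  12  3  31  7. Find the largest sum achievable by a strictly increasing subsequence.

Let S[i] be the best sum of a strictly increasing subsequence ending at i:
i:       1   2   3   4   5   6   7   8   9  10  11  12
a[i]:    8  11   6  14  17   7   9  22  12   3  31   7
S:       8  19   6  33  50  13  22  72  34   3 103  13
Maximum is 103 (e.g. 8 + 11 + 14 + 17 + 22 + 31).

103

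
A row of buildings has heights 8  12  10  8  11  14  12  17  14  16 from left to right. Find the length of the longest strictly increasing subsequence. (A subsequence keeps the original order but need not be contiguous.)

6

Track the smallest tail for each achievable length (strict):
8 → extends → [8]
12 → extends → [8, 12]
10 → replaces 12 → [8, 10]
8 → already a tail → [8, 10]
11 → extends → [8, 10, 11]
14 → extends → [8, 10, 11, 14]
12 → replaces 14 → [8, 10, 11, 12]
17 → extends → [8, 10, 11, 12, 17]
14 → replaces 17 → [8, 10, 11, 12, 14]
16 → extends → [8, 10, 11, 12, 14, 16]
Six tails, so the longest strictly increasing subsequence has length 6 (e.g. 8, 10, 11, 12, 14, 16).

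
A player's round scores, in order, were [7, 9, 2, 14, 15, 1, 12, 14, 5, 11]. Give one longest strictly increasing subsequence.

Patience tails give the LIS length; then backtrack through the dp parents:
7 → extends → [7]
9 → extends → [7, 9]
2 → replaces 7 → [2, 9]
14 → extends → [2, 9, 14]
15 → extends → [2, 9, 14, 15]
1 → replaces 2 → [1, 9, 14, 15]
12 → replaces 14 → [1, 9, 12, 15]
14 → replaces 15 → [1, 9, 12, 14]
5 → replaces 9 → [1, 5, 12, 14]
11 → replaces 12 → [1, 5, 11, 14]
Length 4; one witness is 7, 9, 14, 15.

7, 9, 14, 15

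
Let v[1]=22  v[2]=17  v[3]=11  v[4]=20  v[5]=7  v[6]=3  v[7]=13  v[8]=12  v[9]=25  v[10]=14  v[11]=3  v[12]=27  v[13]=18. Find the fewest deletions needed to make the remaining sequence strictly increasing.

Fewest deletions = n − (longest strictly increasing subsequence).
Patience tails:
22 → extends → [22]
17 → replaces 22 → [17]
11 → replaces 17 → [11]
20 → extends → [11, 20]
7 → replaces 11 → [7, 20]
3 → replaces 7 → [3, 20]
13 → replaces 20 → [3, 13]
12 → replaces 13 → [3, 12]
25 → extends → [3, 12, 25]
14 → replaces 25 → [3, 12, 14]
3 → already a tail → [3, 12, 14]
27 → extends → [3, 12, 14, 27]
18 → replaces 27 → [3, 12, 14, 18]
Longest strictly increasing subsequence has length 4, so deletions = 13 − 4 = 9.

9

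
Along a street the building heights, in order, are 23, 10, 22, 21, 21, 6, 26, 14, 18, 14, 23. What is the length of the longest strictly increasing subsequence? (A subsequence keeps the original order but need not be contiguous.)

Track the smallest tail for each achievable length (strict):
23 → extends → [23]
10 → replaces 23 → [10]
22 → extends → [10, 22]
21 → replaces 22 → [10, 21]
21 → already a tail → [10, 21]
6 → replaces 10 → [6, 21]
26 → extends → [6, 21, 26]
14 → replaces 21 → [6, 14, 26]
18 → replaces 26 → [6, 14, 18]
14 → already a tail → [6, 14, 18]
23 → extends → [6, 14, 18, 23]
Four tails, so the longest strictly increasing subsequence has length 4 (e.g. 10, 14, 18, 23).

4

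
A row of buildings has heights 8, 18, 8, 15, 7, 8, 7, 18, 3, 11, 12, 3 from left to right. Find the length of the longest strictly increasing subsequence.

4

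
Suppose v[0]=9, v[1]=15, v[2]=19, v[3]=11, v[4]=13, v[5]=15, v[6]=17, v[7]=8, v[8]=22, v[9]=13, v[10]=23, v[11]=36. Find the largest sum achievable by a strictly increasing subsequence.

146

Let S[i] be the best sum of a strictly increasing subsequence ending at i:
i:       0   1   2   3   4   5   6   7   8   9  10  11
v[i]:    9  15  19  11  13  15  17   8  22  13  23  36
S:       9  24  43  20  33  48  65   8  87  33 110 146
Maximum is 146 (e.g. 9 + 11 + 13 + 15 + 17 + 22 + 23 + 36).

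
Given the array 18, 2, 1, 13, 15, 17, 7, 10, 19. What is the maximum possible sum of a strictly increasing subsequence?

66

Let S[i] be the best sum of a strictly increasing subsequence ending at i:
i:      1  2  3  4  5  6  7  8  9
a[i]:  18  2  1 13 15 17  7 10 19
S:     18  2  1 15 30 47  9 19 66
Maximum is 66 (e.g. 2 + 13 + 15 + 17 + 19).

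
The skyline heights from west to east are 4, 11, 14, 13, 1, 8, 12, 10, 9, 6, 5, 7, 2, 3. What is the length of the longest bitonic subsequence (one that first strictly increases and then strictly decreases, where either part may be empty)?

10

inc[i] = longest strictly increasing subsequence ending at i; dec[i] = longest strictly decreasing subsequence starting at i:
i:      1  2  3  4  5  6  7  8  9 10 11 12 13 14
a[i]:   4 11 14 13  1  8 12 10  9  6  5  7  2  3
inc:    1  2  3  3  1  2  3  3  3  2  2  3  2  3
dec:    2  6  8  7  1  4  6  5  4  3  2  2  1  1
Best peak at i=3 (value 14): inc=3, dec=8, length 3+8−1 = 10.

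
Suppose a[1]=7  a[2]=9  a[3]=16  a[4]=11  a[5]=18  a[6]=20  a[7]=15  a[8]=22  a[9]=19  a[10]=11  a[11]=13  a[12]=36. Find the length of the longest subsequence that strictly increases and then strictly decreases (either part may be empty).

inc[i] = longest strictly increasing subsequence ending at i; dec[i] = longest strictly decreasing subsequence starting at i:
i:      1  2  3  4  5  6  7  8  9 10 11 12
a[i]:   7  9 16 11 18 20 15 22 19 11 13 36
inc:    1  2  3  3  4  5  4  6  5  3  4  7
dec:    1  1  3  1  3  3  2  3  2  1  1  1
Best peak at i=8 (value 22): inc=6, dec=3, length 6+3−1 = 8.

8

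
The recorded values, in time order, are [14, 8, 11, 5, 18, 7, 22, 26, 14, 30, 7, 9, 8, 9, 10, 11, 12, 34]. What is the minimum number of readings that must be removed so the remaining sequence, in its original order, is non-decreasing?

9

Fewest deletions = n − (longest non-decreasing subsequence).
i:      1  2  3  4  5  6  7  8  9 10 11 12 13 14 15 16 17 18
a[i]:  14  8 11  5 18  7 22 26 14 30  7  9  8  9 10 11 12 34
dp:     1  1  2  1  3  2  4  5  3  6  3  4  4  5  6  7  8  9
max dp = 9, so deletions = 18 − 9 = 9.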